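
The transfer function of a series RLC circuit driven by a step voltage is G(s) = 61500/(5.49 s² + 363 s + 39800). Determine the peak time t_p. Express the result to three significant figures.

t_p ≈ 0.0400 s

Dividing through by 5.49: denominator becomes s² + 66.12 s + 7250.
So ω_n = √7250 = 85.1 rad/s and ζ = 66.12/(2·85.1) = 0.388.
ω_d = 85.1·√(1 − 0.388²) = 78.5 rad/s. t_p = π/ω_d = 0.0400 s.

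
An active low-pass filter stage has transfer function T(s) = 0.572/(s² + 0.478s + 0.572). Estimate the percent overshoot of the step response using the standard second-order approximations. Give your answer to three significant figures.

Matching coefficients with s² + 2ζω_n s + ω_n² gives ω_n² = 0.572 ⇒ ω_n = 0.756 rad/s, and ζ = 0.478/(2ω_n) = 0.316.
%OS = 100·exp(−πζ/√(1−ζ²)) = 35.1%.

%OS ≈ 35.1%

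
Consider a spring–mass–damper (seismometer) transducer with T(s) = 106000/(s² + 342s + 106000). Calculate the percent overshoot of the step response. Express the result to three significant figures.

Comparing the denominator to s² + 2ζω_n s + ω_n²: ω_n = √106000 = 326 rad/s, and 2ζω_n = 342 so ζ = 342/(2·326) = 0.525.
Overshoot: exp(−π·0.525/√(1−0.525²)) = 0.144, i.e. 14.4%.

%OS ≈ 14.4%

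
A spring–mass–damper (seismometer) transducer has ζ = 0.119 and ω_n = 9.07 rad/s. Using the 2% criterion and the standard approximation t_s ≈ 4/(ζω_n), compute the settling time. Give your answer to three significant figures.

t_s ≈ 4/(ζω_n) = 4/(0.119 × 9.07) = 3.71 s.

t_s ≈ 3.71 s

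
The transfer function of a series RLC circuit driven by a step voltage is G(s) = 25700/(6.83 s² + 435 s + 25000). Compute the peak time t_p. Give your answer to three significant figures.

Dividing through by 6.83: denominator becomes s² + 63.69 s + 3660.
So ω_n = √3660 = 60.5 rad/s and ζ = 63.69/(2·60.5) = 0.526.
The damped frequency ω_d = ω_n√(1−ζ²) = 51.4 rad/s. t_p = π/ω_d = 0.0611 s.

t_p ≈ 0.0611 s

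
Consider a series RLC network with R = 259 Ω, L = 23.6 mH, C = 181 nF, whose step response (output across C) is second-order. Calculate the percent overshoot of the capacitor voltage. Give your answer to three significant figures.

%OS ≈ 29.9%

For a series RLC circuit (capacitor voltage as output), ω_n = 1/√(LC) = 1/√(23.6 mH · 181 nF) = 15300 rad/s.
ζ = (R/2)·√(C/L) = (259/2)·√(181 nF/23.6 mH) = 0.359.
Overshoot: exp(−π·0.359/√(1−0.359²)) = 0.299, i.e. 29.9%.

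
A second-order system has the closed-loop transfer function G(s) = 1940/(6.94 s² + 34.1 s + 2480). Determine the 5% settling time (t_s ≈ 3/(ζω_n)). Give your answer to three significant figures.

Dividing through by 6.94: denominator becomes s² + 4.914 s + 357.3.
So ω_n = √357.3 = 18.9 rad/s and ζ = 4.914/(2·18.9) = 0.130.
t_s ≈ 3/(ζω_n) = 1.22 s.

t_s ≈ 1.22 s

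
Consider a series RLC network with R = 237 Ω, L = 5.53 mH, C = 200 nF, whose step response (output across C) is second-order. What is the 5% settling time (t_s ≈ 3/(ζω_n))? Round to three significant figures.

For a series RLC circuit (capacitor voltage as output), ω_n = 1/√(LC) = 1/√(5.53 mH · 200 nF) = 30100 rad/s.
ζ = (R/2)·√(C/L) = (237/2)·√(200 nF/5.53 mH) = 0.713.
t_s ≈ 3/(ζω_n) = 0.000140 s.

t_s ≈ 0.000140 s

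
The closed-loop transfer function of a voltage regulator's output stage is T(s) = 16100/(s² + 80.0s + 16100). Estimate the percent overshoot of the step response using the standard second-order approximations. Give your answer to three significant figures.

Matching coefficients with s² + 2ζω_n s + ω_n² gives ω_n² = 16100 ⇒ ω_n = 127 rad/s, and ζ = 80.0/(2ω_n) = 0.315.
%OS = 100 e^{−πζ/√(1−ζ²)} with ζ = 0.315 gives 35.2%.

%OS ≈ 35.2%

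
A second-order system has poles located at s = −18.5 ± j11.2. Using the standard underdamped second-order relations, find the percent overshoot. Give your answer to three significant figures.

With σ = 18.5, ω_d = 11.2: ω_n = √(σ²+ω_d²) = 21.6 rad/s, ζ = σ/ω_n = 0.855.
%OS = 100 e^{−πζ/√(1−ζ²)} with ζ = 0.855 gives 0.558%.

%OS ≈ 0.558%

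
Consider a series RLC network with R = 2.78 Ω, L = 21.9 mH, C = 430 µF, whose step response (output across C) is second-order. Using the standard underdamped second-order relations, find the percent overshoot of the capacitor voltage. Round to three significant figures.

For a series RLC circuit (capacitor voltage as output), ω_n = 1/√(LC) = 1/√(21.9 mH · 430 µF) = 326 rad/s.
ζ = (R/2)·√(C/L) = (2.78/2)·√(430 µF/21.9 mH) = 0.195.
Overshoot: exp(−π·0.195/√(1−0.195²)) = 0.536, i.e. 53.6%.

%OS ≈ 53.6%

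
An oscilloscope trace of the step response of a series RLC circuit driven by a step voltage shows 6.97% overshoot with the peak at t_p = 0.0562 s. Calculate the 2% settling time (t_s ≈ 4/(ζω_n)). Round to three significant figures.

t_s ≈ 0.0844 s

From the overshoot, ζ = −ln(OS)/√(π²+ln²(OS)) = 0.647.
t_p = π/ω_d ⇒ ω_d = 55.9 rad/s; then ω_n = ω_d/√(1−ζ²) = 73.3 rad/s.
t_s ≈ 4/(ζω_n) = 4/(0.647·73.3) = 0.0844 s.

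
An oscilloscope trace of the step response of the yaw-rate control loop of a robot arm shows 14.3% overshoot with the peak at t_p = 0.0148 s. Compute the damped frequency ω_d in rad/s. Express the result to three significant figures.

ω_d ≈ 212 rad/s

t_p = π/ω_d, so ω_d = π/0.0148 = 212 rad/s.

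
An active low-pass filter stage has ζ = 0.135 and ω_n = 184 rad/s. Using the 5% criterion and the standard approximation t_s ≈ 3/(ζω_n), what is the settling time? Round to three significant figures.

t_s ≈ 0.121 s

t_s ≈ 3/(ζω_n) = 3/(0.135 × 184) = 0.121 s.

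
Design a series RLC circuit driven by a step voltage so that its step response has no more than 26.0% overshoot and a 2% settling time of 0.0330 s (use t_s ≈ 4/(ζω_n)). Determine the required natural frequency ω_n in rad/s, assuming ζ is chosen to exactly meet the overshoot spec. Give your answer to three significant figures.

ω_n ≈ 308 rad/s

From %OS = 100·exp(−πζ/√(1−ζ²)), invert to get ζ = −ln(OS)/√(π² + ln²(OS)) with OS = 0.260.
−ln 0.260 = 1.347, so ζ = 1.347/√(π² + 1.815) = 0.394.
From t_s ≈ 4/(ζω_n): ω_n = 4/(ζ·t_s) = 4/(0.394·0.0330) = 308 rad/s.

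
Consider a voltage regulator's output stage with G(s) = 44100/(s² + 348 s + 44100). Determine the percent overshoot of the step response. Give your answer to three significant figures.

Comparing the denominator to s² + 2ζω_n s + ω_n²: ω_n = √44100 = 210 rad/s, and 2ζω_n = 348 so ζ = 348/(2·210) = 0.829.
%OS = 100 e^{−πζ/√(1−ζ²)} with ζ = 0.829 gives 0.957%.

%OS ≈ 0.957%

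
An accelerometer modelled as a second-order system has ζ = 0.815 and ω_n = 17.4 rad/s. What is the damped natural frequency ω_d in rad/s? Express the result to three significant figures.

ω_d = ω_n√(1−ζ²) = 17.4·√0.336 = 10.1 rad/s.

ω_d ≈ 10.1 rad/s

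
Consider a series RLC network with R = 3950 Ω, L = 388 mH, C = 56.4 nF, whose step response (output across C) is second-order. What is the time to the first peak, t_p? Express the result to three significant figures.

For a series RLC circuit (capacitor voltage as output), ω_n = 1/√(LC) = 1/√(388 mH · 56.4 nF) = 6760 rad/s.
ζ = (R/2)·√(C/L) = (3950/2)·√(56.4 nF/388 mH) = 0.753.
ω_d = ω_n√(1−ζ²) = 4450 rad/s. t_p = π/ω_d = 0.000706 s.

t_p ≈ 0.000706 s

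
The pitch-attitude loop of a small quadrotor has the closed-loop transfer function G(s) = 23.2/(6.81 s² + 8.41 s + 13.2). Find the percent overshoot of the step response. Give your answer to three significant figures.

Dividing through by 6.81: denominator becomes s² + 1.235 s + 1.938.
So ω_n = √1.938 = 1.39 rad/s and ζ = 1.235/(2·1.39) = 0.444.
%OS = 100·exp(−πζ/√(1−ζ²)) = 21.1%.

%OS ≈ 21.1%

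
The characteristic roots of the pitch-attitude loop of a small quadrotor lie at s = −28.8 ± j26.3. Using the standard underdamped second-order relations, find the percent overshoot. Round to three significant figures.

%OS ≈ 3.21%

|pole| = ω_n = √(28.8² + 26.3²) = 39.0 rad/s; ζ = cos θ = σ/ω_n = 0.738.
Overshoot: exp(−π·0.738/√(1−0.738²)) = 0.0321, i.e. 3.21%.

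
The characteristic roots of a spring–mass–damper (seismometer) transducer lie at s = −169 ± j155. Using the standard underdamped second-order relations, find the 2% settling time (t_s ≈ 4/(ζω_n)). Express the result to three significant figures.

For poles at −σ ± jω_d, ζω_n = σ = 169, so t_s ≈ 4/σ = 0.0237 s.

t_s ≈ 0.0237 s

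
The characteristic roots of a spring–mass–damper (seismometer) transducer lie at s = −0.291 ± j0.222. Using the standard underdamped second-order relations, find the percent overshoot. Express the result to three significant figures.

The poles are at −σ ± jω_d with σ = 0.291 and ω_d = 0.222, so ω_n = √(σ²+ω_d²) = 0.366 rad/s and ζ = σ/ω_n = 0.795.
%OS = 100 e^{−πζ/√(1−ζ²)} with ζ = 0.795 gives 1.63%.

%OS ≈ 1.63%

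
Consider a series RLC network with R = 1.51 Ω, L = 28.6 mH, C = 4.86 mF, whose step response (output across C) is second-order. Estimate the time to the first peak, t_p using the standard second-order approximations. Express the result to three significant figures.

For a series RLC circuit (capacitor voltage as output), ω_n = 1/√(LC) = 1/√(28.6 mH · 4.86 mF) = 84.8 rad/s.
ζ = (R/2)·√(C/L) = (1.51/2)·√(4.86 mF/28.6 mH) = 0.311.
The damped frequency ω_d = ω_n√(1−ζ²) = 80.6 rad/s. t_p = π/ω_d = 0.0390 s.

t_p ≈ 0.0390 s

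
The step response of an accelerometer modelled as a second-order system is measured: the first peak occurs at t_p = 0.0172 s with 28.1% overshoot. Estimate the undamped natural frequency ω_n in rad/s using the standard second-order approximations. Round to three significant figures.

The overshoot fixes ζ = −ln(OS)/√(π²+ln²(OS)) = 0.375.
From t_p = π/ω_d, ω_d = π/0.0172 = 183 rad/s, so ω_n = ω_d/√(1−ζ²) = 197 rad/s.

ω_n ≈ 197 rad/s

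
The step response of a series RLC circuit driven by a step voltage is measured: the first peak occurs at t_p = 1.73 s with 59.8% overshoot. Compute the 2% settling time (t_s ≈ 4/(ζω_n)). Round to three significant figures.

t_s ≈ 13.5 s

From the overshoot, ζ = −ln(OS)/√(π²+ln²(OS)) = 0.162.
From t_p = π/ω_d, ω_d = π/1.73 = 1.82 rad/s, so ω_n = ω_d/√(1−ζ²) = 1.84 rad/s.
t_s ≈ 4/(ζω_n) = 4/(0.162·1.84) = 13.5 s.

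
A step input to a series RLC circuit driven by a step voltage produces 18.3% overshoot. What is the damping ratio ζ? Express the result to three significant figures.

Inverting the overshoot relation: ζ = |ln 0.183|/√(π² + ln²0.183) = 0.476.

ζ ≈ 0.476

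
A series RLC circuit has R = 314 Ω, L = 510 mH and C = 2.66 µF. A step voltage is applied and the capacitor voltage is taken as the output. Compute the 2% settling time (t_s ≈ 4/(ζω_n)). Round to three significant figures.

For a series RLC circuit (capacitor voltage as output), ω_n = 1/√(LC) = 1/√(510 mH · 2.66 µF) = 859 rad/s.
ζ = (R/2)·√(C/L) = (314/2)·√(2.66 µF/510 mH) = 0.359.
t_s ≈ 4/(ζω_n) = 0.0130 s.

t_s ≈ 0.0130 s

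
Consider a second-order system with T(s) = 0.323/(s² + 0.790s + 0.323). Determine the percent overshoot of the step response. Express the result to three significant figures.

ω_n = √0.323 = 0.568 rad/s; ζ = 0.790/(2·0.568) = 0.695.
Overshoot: exp(−π·0.695/√(1−0.695²)) = 0.0480, i.e. 4.80%.

%OS ≈ 4.80%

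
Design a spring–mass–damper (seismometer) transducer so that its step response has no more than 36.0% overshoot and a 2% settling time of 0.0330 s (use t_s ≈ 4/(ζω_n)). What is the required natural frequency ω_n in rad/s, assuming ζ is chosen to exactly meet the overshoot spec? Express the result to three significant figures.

ζ = −ln(OS)/√(π² + (ln OS)²). With OS = 0.360, ln OS = −1.022 and ζ = 1.022/3.304 = 0.309.
Then ω_n = 4/(ζ t_s) = 4/(0.309 × 0.0330) = 392 rad/s.

ω_n ≈ 392 rad/s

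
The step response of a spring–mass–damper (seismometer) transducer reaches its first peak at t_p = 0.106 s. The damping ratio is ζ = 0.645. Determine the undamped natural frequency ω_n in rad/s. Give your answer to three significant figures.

Peak time t_p = π/ω_d, so ω_d = π/t_p = π/0.106 = 29.6 rad/s.
ω_n = ω_d/√(1−ζ²) = 29.6/√0.584 = 38.8 rad/s.

ω_n ≈ 38.8 rad/s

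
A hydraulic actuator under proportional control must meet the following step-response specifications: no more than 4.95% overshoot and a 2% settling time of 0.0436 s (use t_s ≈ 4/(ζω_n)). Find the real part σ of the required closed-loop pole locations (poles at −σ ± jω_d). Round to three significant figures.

σ ≈ 91.7

The settling-time spec alone fixes σ = ζω_n = 4/t_s = 4/0.0436 = 91.7.
(Overshoot then fixes ζ = 0.691 and hence ω_d = σ·√(1−ζ²)/ζ = 95.9 rad/s.)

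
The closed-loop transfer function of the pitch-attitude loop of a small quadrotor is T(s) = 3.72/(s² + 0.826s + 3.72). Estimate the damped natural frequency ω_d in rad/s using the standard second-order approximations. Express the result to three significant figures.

ω_d ≈ 1.88 rad/s

ω_n = √3.72 = 1.93 rad/s; ζ = 0.826/(2·1.93) = 0.214.
ω_d = 1.93·√(1 − 0.214²) = 1.88 rad/s.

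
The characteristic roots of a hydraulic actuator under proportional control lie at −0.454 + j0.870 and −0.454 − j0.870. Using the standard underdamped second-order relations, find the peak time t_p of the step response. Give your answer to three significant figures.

t_p = π/ω_d with ω_d = 0.870 (the imaginary part), so t_p = 3.61 s.

t_p ≈ 3.61 s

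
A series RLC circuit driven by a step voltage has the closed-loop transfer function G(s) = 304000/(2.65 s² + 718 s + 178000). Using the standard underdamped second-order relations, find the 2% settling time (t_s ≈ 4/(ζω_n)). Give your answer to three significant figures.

t_s ≈ 0.0295 s

Dividing through by 2.65: denominator becomes s² + 270.9 s + 67170.
So ω_n = √67170 = 259 rad/s and ζ = 270.9/(2·259) = 0.523.
t_s ≈ 4/(ζω_n) = 0.0295 s.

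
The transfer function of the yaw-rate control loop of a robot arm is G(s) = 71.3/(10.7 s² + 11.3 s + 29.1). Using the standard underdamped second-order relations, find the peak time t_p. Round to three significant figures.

Dividing through by 10.7: denominator becomes s² + 1.056 s + 2.720.
So ω_n = √2.720 = 1.65 rad/s and ζ = 1.056/(2·1.65) = 0.320.
ω_d = ω_n√(1−ζ²) = 1.56 rad/s. t_p = π/ω_d = 2.01 s.

t_p ≈ 2.01 s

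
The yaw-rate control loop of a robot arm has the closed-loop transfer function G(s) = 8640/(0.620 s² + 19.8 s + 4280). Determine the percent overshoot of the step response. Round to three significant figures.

Dividing through by 0.620: denominator becomes s² + 31.94 s + 6903.
So ω_n = √6903 = 83.1 rad/s and ζ = 31.94/(2·83.1) = 0.192.
%OS = 100 e^{−πζ/√(1−ζ²)} with ζ = 0.192 gives 54.1%.

%OS ≈ 54.1%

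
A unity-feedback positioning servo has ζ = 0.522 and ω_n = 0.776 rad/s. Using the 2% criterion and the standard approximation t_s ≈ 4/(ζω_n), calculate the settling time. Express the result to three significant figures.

t_s ≈ 4/(ζω_n) = 4/(0.522 × 0.776) = 9.87 s.

t_s ≈ 9.87 s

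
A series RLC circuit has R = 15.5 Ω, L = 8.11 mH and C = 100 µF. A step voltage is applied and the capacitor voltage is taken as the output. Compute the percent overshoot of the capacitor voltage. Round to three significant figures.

For a series RLC circuit (capacitor voltage as output), ω_n = 1/√(LC) = 1/√(8.11 mH · 100 µF) = 1110 rad/s.
ζ = (R/2)·√(C/L) = (15.5/2)·√(100 µF/8.11 mH) = 0.861.
%OS = 100·exp(−πζ/√(1−ζ²)) = 0.495%.

%OS ≈ 0.495%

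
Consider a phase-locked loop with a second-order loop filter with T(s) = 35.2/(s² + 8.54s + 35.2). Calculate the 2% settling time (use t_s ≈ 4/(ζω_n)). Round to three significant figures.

Comparing the denominator to s² + 2ζω_n s + ω_n²: ω_n = √35.2 = 5.93 rad/s, and 2ζω_n = 8.54 so ζ = 8.54/(2·5.93) = 0.720.
t_s ≈ 4/(ζω_n) = 4/(0.720·5.93) = 0.937 s.

t_s ≈ 0.937 s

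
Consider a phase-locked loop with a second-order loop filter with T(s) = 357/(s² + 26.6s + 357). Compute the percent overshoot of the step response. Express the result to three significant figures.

Comparing the denominator to s² + 2ζω_n s + ω_n²: ω_n = √357 = 18.9 rad/s, and 2ζω_n = 26.6 so ζ = 26.6/(2·18.9) = 0.704.
%OS = 100·exp(−πζ/√(1−ζ²)) = 4.45%.

%OS ≈ 4.45%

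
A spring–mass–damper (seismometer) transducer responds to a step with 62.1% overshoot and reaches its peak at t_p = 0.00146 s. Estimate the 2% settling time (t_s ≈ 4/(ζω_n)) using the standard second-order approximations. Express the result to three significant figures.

t_s ≈ 0.0123 s

From the overshoot, ζ = −ln(OS)/√(π²+ln²(OS)) = 0.150.
From t_p = π/ω_d, ω_d = π/0.00146 = 2150 rad/s, so ω_n = ω_d/√(1−ζ²) = 2180 rad/s.
t_s ≈ 4/(ζω_n) = 4/(0.150·2180) = 0.0123 s.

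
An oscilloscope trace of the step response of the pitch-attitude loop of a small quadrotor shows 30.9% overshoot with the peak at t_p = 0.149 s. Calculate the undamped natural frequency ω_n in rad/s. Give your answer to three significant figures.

ζ from %OS: ζ = |ln 0.309|/√(π²+ln²0.309) = 0.350.
From t_p = π/ω_d, ω_d = π/0.149 = 21.1 rad/s, so ω_n = ω_d/√(1−ζ²) = 22.5 rad/s.

ω_n ≈ 22.5 rad/s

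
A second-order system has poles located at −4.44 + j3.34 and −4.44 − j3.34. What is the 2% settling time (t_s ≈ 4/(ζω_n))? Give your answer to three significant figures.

For poles at −σ ± jω_d, ζω_n = σ = 4.44, so t_s ≈ 4/σ = 0.901 s.

t_s ≈ 0.901 s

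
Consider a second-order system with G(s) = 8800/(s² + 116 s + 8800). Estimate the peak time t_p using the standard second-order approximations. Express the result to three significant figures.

Matching coefficients with s² + 2ζω_n s + ω_n² gives ω_n² = 8800 ⇒ ω_n = 93.8 rad/s, and ζ = 116/(2ω_n) = 0.618.
ω_d = ω_n√(1−ζ²) = 73.7 rad/s. Then t_p = π/ω_d = 0.0426 s.

t_p ≈ 0.0426 s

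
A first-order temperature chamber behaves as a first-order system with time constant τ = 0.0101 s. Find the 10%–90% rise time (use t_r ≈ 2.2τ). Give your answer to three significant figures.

t_r ≈ 0.0222 s

t_r ≈ 2.2τ = 0.0222 s.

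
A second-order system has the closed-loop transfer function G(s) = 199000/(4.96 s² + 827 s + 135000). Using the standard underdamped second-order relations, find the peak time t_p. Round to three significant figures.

t_p ≈ 0.0221 s

Dividing through by 4.96: denominator becomes s² + 166.7 s + 27220.
So ω_n = √27220 = 165 rad/s and ζ = 166.7/(2·165) = 0.505.
The damped frequency ω_d = ω_n√(1−ζ²) = 142 rad/s. t_p = π/ω_d = 0.0221 s.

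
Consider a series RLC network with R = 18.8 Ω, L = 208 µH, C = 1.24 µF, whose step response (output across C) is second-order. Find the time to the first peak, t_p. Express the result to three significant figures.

For a series RLC circuit (capacitor voltage as output), ω_n = 1/√(LC) = 1/√(208 µH · 1.24 µF) = 62300 rad/s.
ζ = (R/2)·√(C/L) = (18.8/2)·√(1.24 µF/208 µH) = 0.726.
The damped frequency ω_d = ω_n√(1−ζ²) = 42800 rad/s. t_p = π/ω_d = 0.0000733 s.

t_p ≈ 0.0000733 s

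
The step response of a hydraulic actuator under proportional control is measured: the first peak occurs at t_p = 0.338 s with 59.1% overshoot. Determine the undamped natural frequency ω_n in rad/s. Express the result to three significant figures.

ω_n ≈ 9.42 rad/s

The overshoot fixes ζ = −ln(OS)/√(π²+ln²(OS)) = 0.165.
From t_p = π/ω_d, ω_d = π/0.338 = 9.29 rad/s, so ω_n = ω_d/√(1−ζ²) = 9.42 rad/s.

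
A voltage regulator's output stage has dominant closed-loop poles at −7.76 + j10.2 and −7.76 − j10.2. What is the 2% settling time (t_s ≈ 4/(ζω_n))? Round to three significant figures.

t_s ≈ 0.515 s

For poles at −σ ± jω_d, ζω_n = σ = 7.76, so t_s ≈ 4/σ = 0.515 s.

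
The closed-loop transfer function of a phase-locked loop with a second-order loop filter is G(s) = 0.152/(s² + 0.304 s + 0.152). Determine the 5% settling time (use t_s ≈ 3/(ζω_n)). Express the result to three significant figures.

Matching coefficients with s² + 2ζω_n s + ω_n² gives ω_n² = 0.152 ⇒ ω_n = 0.390 rad/s, and ζ = 0.304/(2ω_n) = 0.390.
t_s ≈ 3/(ζω_n) = 3/(0.390·0.390) = 19.7 s.

t_s ≈ 19.7 s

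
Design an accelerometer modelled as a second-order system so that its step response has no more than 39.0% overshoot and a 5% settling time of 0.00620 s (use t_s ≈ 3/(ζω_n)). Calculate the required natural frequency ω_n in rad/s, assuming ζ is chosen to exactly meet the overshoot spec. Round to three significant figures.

ω_n ≈ 1690 rad/s

Inverting the overshoot relation: ζ = |ln 0.390|/√(π² + ln²0.390) = 0.287.
Then ω_n = 3/(ζ t_s) = 3/(0.287 × 0.00620) = 1690 rad/s.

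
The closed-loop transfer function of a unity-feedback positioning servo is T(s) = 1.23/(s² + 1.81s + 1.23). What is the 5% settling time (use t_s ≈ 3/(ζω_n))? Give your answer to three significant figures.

t_s ≈ 3.31 s

Comparing the denominator to s² + 2ζω_n s + ω_n²: ω_n = √1.23 = 1.11 rad/s, and 2ζω_n = 1.81 so ζ = 1.81/(2·1.11) = 0.816.
t_s ≈ 3/(ζω_n) = 3/(0.816·1.11) = 3.31 s.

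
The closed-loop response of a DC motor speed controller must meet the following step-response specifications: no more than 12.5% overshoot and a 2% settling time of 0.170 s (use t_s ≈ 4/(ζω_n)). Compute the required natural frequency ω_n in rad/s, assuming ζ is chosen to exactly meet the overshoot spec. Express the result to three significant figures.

From %OS = 100·exp(−πζ/√(1−ζ²)), invert to get ζ = −ln(OS)/√(π² + ln²(OS)) with OS = 0.125.
−ln 0.125 = 2.079, so ζ = 2.079/√(π² + 4.324) = 0.552.
From t_s ≈ 4/(ζω_n): ω_n = 4/(ζ·t_s) = 4/(0.552·0.170) = 42.6 rad/s.

ω_n ≈ 42.6 rad/s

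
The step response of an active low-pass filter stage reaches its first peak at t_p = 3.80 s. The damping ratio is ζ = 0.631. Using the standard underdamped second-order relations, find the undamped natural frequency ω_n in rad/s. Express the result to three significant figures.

Peak time t_p = π/ω_d, so ω_d = π/t_p = π/3.80 = 0.827 rad/s.
ω_n = ω_d/√(1−ζ²) = 0.827/√0.602 = 1.07 rad/s.

ω_n ≈ 1.07 rad/s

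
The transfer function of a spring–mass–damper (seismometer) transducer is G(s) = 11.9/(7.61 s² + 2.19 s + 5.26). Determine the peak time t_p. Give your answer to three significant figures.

t_p ≈ 3.84 s

Dividing through by 7.61: denominator becomes s² + 0.2878 s + 0.6912.
So ω_n = √0.6912 = 0.831 rad/s and ζ = 0.2878/(2·0.831) = 0.173.
ω_d = 0.831·√(1 − 0.173²) = 0.819 rad/s. t_p = π/ω_d = 3.84 s.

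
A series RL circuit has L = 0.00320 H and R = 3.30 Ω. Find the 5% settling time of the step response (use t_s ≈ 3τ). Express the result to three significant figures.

t_s ≈ 0.00291 s

τ = L/R = 0.00320/3.30 = 0.000970 s.
t_s ≈ 3τ = 0.00291 s.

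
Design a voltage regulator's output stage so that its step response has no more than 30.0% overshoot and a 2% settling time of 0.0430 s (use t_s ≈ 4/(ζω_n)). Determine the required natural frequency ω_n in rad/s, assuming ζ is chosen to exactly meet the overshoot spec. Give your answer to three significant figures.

ω_n ≈ 260 rad/s

Inverting the overshoot relation: ζ = |ln 0.300|/√(π² + ln²0.300) = 0.358.
Then ω_n = 4/(ζ t_s) = 4/(0.358 × 0.0430) = 260 rad/s.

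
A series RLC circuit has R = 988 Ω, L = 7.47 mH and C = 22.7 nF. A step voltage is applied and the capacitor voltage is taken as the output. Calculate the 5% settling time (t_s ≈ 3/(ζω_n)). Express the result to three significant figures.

t_s ≈ 0.0000454 s

For a series RLC circuit (capacitor voltage as output), ω_n = 1/√(LC) = 1/√(7.47 mH · 22.7 nF) = 76800 rad/s.
ζ = (R/2)·√(C/L) = (988/2)·√(22.7 nF/7.47 mH) = 0.861.
t_s ≈ 3/(ζω_n) = 0.0000454 s.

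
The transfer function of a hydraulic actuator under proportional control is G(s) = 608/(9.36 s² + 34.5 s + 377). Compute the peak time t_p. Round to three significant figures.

Dividing through by 9.36: denominator becomes s² + 3.686 s + 40.28.
So ω_n = √40.28 = 6.35 rad/s and ζ = 3.686/(2·6.35) = 0.290.
ω_d = ω_n√(1−ζ²) = 6.07 rad/s. t_p = π/ω_d = 0.517 s.

t_p ≈ 0.517 s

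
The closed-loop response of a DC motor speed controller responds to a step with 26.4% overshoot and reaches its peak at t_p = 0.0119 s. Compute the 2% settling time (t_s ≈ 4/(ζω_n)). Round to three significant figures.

ζ from %OS: ζ = |ln 0.264|/√(π²+ln²0.264) = 0.390.
From t_p = π/ω_d, ω_d = π/0.0119 = 264 rad/s, so ω_n = ω_d/√(1−ζ²) = 287 rad/s.
t_s ≈ 4/(ζω_n) = 4/(0.390·287) = 0.0357 s.

t_s ≈ 0.0357 s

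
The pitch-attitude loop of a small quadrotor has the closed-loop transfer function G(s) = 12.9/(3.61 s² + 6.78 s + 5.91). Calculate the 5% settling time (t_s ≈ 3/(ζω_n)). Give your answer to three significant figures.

t_s ≈ 3.19 s

Dividing through by 3.61: denominator becomes s² + 1.878 s + 1.637.
So ω_n = √1.637 = 1.28 rad/s and ζ = 1.878/(2·1.28) = 0.734.
t_s ≈ 3/(ζω_n) = 3.19 s.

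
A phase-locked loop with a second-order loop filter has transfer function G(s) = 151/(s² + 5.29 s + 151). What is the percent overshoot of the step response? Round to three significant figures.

Comparing the denominator to s² + 2ζω_n s + ω_n²: ω_n = √151 = 12.3 rad/s, and 2ζω_n = 5.29 so ζ = 5.29/(2·12.3) = 0.215.
%OS = 100 e^{−πζ/√(1−ζ²)} with ζ = 0.215 gives 50.0%.

%OS ≈ 50.0%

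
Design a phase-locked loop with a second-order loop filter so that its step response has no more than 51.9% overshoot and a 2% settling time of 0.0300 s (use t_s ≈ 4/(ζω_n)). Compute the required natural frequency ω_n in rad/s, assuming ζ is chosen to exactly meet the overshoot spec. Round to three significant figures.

From %OS = 100·exp(−πζ/√(1−ζ²)), invert to get ζ = −ln(OS)/√(π² + ln²(OS)) with OS = 0.519.
−ln 0.519 = 0.6559, so ζ = 0.6559/√(π² + 0.4301) = 0.204.
Then ω_n = 4/(ζ t_s) = 4/(0.204 × 0.0300) = 652 rad/s.

ω_n ≈ 652 rad/s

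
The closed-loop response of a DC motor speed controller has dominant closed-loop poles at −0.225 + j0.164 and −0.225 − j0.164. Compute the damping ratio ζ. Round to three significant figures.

ζ ≈ 0.808

The poles are at −σ ± jω_d with σ = 0.225 and ω_d = 0.164, so ω_n = √(σ²+ω_d²) = 0.278 rad/s and ζ = σ/ω_n = 0.808.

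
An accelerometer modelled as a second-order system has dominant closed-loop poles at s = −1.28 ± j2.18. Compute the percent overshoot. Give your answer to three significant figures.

With σ = 1.28, ω_d = 2.18: ω_n = √(σ²+ω_d²) = 2.53 rad/s, ζ = σ/ω_n = 0.506.
Overshoot: exp(−π·0.506/√(1−0.506²)) = 0.158, i.e. 15.8%.

%OS ≈ 15.8%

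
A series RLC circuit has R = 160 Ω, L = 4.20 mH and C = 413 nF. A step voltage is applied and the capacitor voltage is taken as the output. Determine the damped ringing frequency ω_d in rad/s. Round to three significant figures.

ω_d ≈ 14600 rad/s

For a series RLC circuit (capacitor voltage as output), ω_n = 1/√(LC) = 1/√(4.20 mH · 413 nF) = 24000 rad/s.
ζ = (R/2)·√(C/L) = (160/2)·√(413 nF/4.20 mH) = 0.793.
ω_d = 24000·√(1 − 0.793²) = 14600 rad/s.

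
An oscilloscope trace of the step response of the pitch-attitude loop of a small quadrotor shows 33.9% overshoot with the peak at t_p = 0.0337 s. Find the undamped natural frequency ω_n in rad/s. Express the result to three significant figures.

ζ from %OS: ζ = |ln 0.339|/√(π²+ln²0.339) = 0.326.
From t_p = π/ω_d, ω_d = π/0.0337 = 93.2 rad/s, so ω_n = ω_d/√(1−ζ²) = 98.6 rad/s.

ω_n ≈ 98.6 rad/s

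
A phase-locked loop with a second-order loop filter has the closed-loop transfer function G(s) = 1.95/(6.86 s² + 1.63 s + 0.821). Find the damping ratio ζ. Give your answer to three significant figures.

ζ ≈ 0.343

Dividing through by 6.86: denominator becomes s² + 0.2376 s + 0.1197.
So ω_n = √0.1197 = 0.346 rad/s and ζ = 0.2376/(2·0.346) = 0.343.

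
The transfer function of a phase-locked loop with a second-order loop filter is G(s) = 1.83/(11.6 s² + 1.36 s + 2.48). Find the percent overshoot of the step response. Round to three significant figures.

%OS ≈ 66.9%

Dividing through by 11.6: denominator becomes s² + 0.1172 s + 0.2138.
So ω_n = √0.2138 = 0.462 rad/s and ζ = 0.1172/(2·0.462) = 0.127.
%OS = 100 e^{−πζ/√(1−ζ²)} with ζ = 0.127 gives 66.9%.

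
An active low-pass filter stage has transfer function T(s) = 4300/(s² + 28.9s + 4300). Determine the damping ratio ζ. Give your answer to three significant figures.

ω_n = √4300 = 65.6 rad/s; ζ = 28.9/(2·65.6) = 0.220.

ζ ≈ 0.220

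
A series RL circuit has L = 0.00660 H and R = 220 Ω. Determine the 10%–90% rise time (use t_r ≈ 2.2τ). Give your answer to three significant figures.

τ = L/R = 0.00660/220 = 0.0000300 s.
t_r ≈ 2.2τ = 0.0000660 s.

t_r ≈ 0.0000660 s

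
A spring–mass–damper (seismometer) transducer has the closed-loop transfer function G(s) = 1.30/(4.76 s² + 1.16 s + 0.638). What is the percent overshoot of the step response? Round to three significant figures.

Dividing through by 4.76: denominator becomes s² + 0.2437 s + 0.1340.
So ω_n = √0.1340 = 0.366 rad/s and ζ = 0.2437/(2·0.366) = 0.333.
%OS = 100·exp(−πζ/√(1−ζ²)) = 33.0%.

%OS ≈ 33.0%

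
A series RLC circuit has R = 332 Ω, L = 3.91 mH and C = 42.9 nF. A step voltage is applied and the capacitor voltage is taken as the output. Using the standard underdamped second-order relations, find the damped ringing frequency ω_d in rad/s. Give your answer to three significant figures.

ω_d ≈ 64500 rad/s

For a series RLC circuit (capacitor voltage as output), ω_n = 1/√(LC) = 1/√(3.91 mH · 42.9 nF) = 77200 rad/s.
ζ = (R/2)·√(C/L) = (332/2)·√(42.9 nF/3.91 mH) = 0.550.
ω_d = 77200·√(1 − 0.550²) = 64500 rad/s.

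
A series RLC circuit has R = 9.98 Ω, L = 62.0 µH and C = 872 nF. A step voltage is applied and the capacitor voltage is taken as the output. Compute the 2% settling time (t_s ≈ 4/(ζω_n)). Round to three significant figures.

For a series RLC circuit (capacitor voltage as output), ω_n = 1/√(LC) = 1/√(62.0 µH · 872 nF) = 136000 rad/s.
ζ = (R/2)·√(C/L) = (9.98/2)·√(872 nF/62.0 µH) = 0.592.
t_s ≈ 4/(ζω_n) = 0.0000497 s.

t_s ≈ 0.0000497 s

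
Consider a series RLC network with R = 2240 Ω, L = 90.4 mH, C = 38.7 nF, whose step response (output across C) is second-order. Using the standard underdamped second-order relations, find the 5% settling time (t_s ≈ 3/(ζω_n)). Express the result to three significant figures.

t_s ≈ 0.000242 s

For a series RLC circuit (capacitor voltage as output), ω_n = 1/√(LC) = 1/√(90.4 mH · 38.7 nF) = 16900 rad/s.
ζ = (R/2)·√(C/L) = (2240/2)·√(38.7 nF/90.4 mH) = 0.733.
t_s ≈ 3/(ζω_n) = 0.000242 s.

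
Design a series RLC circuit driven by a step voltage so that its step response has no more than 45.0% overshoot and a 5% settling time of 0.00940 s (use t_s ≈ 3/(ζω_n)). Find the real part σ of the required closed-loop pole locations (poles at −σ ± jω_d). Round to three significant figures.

The settling-time spec alone fixes σ = ζω_n = 3/t_s = 3/0.00940 = 319.
(Overshoot then fixes ζ = 0.246 and hence ω_d = σ·√(1−ζ²)/ζ = 1260 rad/s.)

σ ≈ 319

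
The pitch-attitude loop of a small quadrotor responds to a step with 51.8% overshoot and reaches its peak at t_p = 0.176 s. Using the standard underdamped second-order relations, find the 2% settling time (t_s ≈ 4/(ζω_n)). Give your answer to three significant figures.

ζ from %OS: ζ = |ln 0.518|/√(π²+ln²0.518) = 0.205.
t_p = π/ω_d ⇒ ω_d = 17.8 rad/s; then ω_n = ω_d/√(1−ζ²) = 18.2 rad/s.
t_s ≈ 4/(ζω_n) = 4/(0.205·18.2) = 1.07 s.

t_s ≈ 1.07 s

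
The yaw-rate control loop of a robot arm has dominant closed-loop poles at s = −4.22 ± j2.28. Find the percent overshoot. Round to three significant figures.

%OS ≈ 0.298%

|pole| = ω_n = √(4.22² + 2.28²) = 4.80 rad/s; ζ = cos θ = σ/ω_n = 0.880.
Overshoot: exp(−π·0.880/√(1−0.880²)) = 0.00298, i.e. 0.298%.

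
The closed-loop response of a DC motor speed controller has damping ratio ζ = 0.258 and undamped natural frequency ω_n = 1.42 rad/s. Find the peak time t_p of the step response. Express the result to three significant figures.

t_p ≈ 2.29 s

The damped frequency is ω_d = ω_n√(1−ζ²) = 1.42·√(1−0.0666) = 1.37 rad/s.
Peak time t_p = π/ω_d = π/1.37 = 2.29 s.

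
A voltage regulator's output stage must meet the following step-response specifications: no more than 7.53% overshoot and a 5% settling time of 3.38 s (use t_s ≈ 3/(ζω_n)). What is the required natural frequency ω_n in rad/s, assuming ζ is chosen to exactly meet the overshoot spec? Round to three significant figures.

ζ = −ln(OS)/√(π² + (ln OS)²). With OS = 0.0753, ln OS = −2.586 and ζ = 2.586/4.069 = 0.636.
From t_s ≈ 3/(ζω_n): ω_n = 3/(ζ·t_s) = 3/(0.636·3.38) = 1.40 rad/s.

ω_n ≈ 1.40 rad/s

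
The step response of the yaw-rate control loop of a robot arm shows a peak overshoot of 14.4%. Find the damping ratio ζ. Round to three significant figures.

ζ ≈ 0.525

From %OS = 100·exp(−πζ/√(1−ζ²)), invert to get ζ = −ln(OS)/√(π² + ln²(OS)) with OS = 0.144.
−ln 0.144 = 1.938, so ζ = 1.938/√(π² + 3.756) = 0.525.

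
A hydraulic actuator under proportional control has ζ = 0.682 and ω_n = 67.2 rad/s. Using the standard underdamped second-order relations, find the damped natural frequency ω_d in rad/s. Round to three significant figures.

ω_d ≈ 49.1 rad/s

ω_d = ω_n√(1−ζ²) = 67.2·√0.535 = 49.1 rad/s.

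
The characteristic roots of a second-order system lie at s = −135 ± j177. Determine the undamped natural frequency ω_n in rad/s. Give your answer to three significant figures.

|pole| = ω_n = √(135² + 177²) = 223 rad/s; ζ = cos θ = σ/ω_n = 0.606.

ω_n ≈ 223 rad/s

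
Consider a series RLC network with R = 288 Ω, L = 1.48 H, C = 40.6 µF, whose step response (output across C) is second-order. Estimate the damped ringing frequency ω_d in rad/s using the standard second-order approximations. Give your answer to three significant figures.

For a series RLC circuit (capacitor voltage as output), ω_n = 1/√(LC) = 1/√(1.48 H · 40.6 µF) = 129 rad/s.
ζ = (R/2)·√(C/L) = (288/2)·√(40.6 µF/1.48 H) = 0.754.
ω_d = 129·√(1 − 0.754²) = 84.7 rad/s.

ω_d ≈ 84.7 rad/s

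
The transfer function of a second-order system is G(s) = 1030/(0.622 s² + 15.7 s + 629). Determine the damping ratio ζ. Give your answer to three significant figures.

Dividing through by 0.622: denominator becomes s² + 25.24 s + 1011.
So ω_n = √1011 = 31.8 rad/s and ζ = 25.24/(2·31.8) = 0.397.

ζ ≈ 0.397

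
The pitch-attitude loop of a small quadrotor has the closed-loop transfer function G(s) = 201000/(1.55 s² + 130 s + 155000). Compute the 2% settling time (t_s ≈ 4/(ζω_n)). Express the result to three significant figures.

Dividing through by 1.55: denominator becomes s² + 83.87 s + 100000.
So ω_n = √100000 = 316 rad/s and ζ = 83.87/(2·316) = 0.133.
t_s ≈ 4/(ζω_n) = 0.0954 s.

t_s ≈ 0.0954 s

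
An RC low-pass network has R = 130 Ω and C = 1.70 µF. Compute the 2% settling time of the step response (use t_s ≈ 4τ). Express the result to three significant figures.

t_s ≈ 0.000884 s

τ = RC = 130 × 1.70 µF = 0.000221 s.
t_s ≈ 4τ = 0.000884 s.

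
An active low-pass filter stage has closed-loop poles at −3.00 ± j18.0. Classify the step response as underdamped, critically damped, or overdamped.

Since the poles form a complex-conjugate pair with nonzero imaginary part, the response is underdamped.

underdamped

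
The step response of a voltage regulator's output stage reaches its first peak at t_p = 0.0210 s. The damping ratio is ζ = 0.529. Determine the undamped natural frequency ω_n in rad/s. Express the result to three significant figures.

ω_n ≈ 176 rad/s

Peak time t_p = π/ω_d, so ω_d = π/t_p = π/0.0210 = 150 rad/s.
ω_n = ω_d/√(1−ζ²) = 150/√0.720 = 176 rad/s.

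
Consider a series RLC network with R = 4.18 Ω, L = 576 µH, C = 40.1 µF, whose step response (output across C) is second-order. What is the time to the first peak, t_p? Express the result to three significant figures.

For a series RLC circuit (capacitor voltage as output), ω_n = 1/√(LC) = 1/√(576 µH · 40.1 µF) = 6580 rad/s.
ζ = (R/2)·√(C/L) = (4.18/2)·√(40.1 µF/576 µH) = 0.551.
The damped frequency ω_d = ω_n√(1−ζ²) = 5490 rad/s. t_p = π/ω_d = 0.000572 s.

t_p ≈ 0.000572 s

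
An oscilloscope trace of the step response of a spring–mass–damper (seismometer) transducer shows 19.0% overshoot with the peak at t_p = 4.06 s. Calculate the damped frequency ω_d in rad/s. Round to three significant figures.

ω_d ≈ 0.774 rad/s

t_p = π/ω_d, so ω_d = π/4.06 = 0.774 rad/s.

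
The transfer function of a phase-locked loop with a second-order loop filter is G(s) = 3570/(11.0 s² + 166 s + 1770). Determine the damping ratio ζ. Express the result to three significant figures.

Dividing through by 11.0: denominator becomes s² + 15.09 s + 160.9.
So ω_n = √160.9 = 12.7 rad/s and ζ = 15.09/(2·12.7) = 0.595.

ζ ≈ 0.595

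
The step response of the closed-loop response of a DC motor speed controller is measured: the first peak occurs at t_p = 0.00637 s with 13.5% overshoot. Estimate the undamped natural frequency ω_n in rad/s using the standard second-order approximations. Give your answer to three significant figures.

ω_n ≈ 585 rad/s

ζ from %OS: ζ = |ln 0.135|/√(π²+ln²0.135) = 0.538.
From t_p = π/ω_d, ω_d = π/0.00637 = 493 rad/s, so ω_n = ω_d/√(1−ζ²) = 585 rad/s.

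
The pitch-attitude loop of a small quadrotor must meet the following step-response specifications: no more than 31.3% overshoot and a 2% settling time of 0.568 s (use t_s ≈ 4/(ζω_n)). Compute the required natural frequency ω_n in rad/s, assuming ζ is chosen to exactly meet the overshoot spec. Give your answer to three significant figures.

Inverting the overshoot relation: ζ = |ln 0.313|/√(π² + ln²0.313) = 0.347.
From t_s ≈ 4/(ζω_n): ω_n = 4/(ζ·t_s) = 4/(0.347·0.568) = 20.3 rad/s.

ω_n ≈ 20.3 rad/s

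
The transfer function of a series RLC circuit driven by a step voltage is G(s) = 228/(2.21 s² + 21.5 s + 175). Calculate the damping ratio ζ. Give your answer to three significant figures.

ζ ≈ 0.547

Dividing through by 2.21: denominator becomes s² + 9.729 s + 79.19.
So ω_n = √79.19 = 8.90 rad/s and ζ = 9.729/(2·8.90) = 0.547.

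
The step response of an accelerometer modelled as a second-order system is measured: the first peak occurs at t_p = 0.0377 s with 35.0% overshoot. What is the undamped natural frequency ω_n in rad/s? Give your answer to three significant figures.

ζ from %OS: ζ = |ln 0.350|/√(π²+ln²0.350) = 0.317.
t_p = π/ω_d ⇒ ω_d = 83.3 rad/s; then ω_n = ω_d/√(1−ζ²) = 87.9 rad/s.

ω_n ≈ 87.9 rad/s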